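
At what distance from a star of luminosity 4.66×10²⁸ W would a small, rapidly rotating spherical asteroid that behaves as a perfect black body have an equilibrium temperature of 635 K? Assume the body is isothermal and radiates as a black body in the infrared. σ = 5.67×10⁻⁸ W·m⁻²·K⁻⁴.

For an isothermal black-emitting sphere, (1−a)S·πr² = σ·4πr²·T⁴ ⇒ S = 4σT⁴/(1−a).
S = 4·5.67×10⁻⁸·(635)⁴/1.00 = 36880 W/m².
Flux falls as S = L/(4πd²), so d = √(L/(4πS)) = √(4.66×10²⁸/(4π·36880)).

d ≈ 3.17×10¹¹ m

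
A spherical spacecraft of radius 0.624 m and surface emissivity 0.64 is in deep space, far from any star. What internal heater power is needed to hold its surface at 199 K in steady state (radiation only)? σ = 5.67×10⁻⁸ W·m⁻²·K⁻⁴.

P = εσ·4πr²·T⁴.
4πr² = 4.893 m²; T⁴ = 1.568×10⁹ K⁴.
P = 0.64·5.67×10⁻⁸·4.893·1.568×10⁹.

P ≈ 278 W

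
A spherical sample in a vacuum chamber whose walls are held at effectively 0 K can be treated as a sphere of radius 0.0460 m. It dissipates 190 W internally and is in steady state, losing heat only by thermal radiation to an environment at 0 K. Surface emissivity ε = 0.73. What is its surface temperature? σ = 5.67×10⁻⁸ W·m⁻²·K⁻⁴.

T ≈ 645 K

Steady state: internal power = radiated power, P = εσA T⁴.
Radiating area A = 4πr² = 0.02659 m².
T⁴ = P/(εσA) = 190/(0.73·5.67×10⁻⁸·0.02659) = 1.726×10¹¹ K⁴.
T = (1.726×10¹¹)^(1/4).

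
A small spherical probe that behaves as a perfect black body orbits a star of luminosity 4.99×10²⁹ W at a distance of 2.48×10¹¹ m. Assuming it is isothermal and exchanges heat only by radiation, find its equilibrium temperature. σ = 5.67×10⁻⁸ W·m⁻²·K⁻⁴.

T ≈ 1300 K

First find the stellar flux at distance d: S = L/(4πd²) = 4.99×10²⁹/(4π·(2.48×10¹¹)²) = 6.456×10⁵ W/m².
For an isothermal sphere, absorbed (1−a)S·πr² = emitted σ·4πr²·T⁴, so T⁴ = (1−a)S/(4σ).
T⁴ = 1.00·6.456×10⁵/(4·5.67×10⁻⁸) = 2.847×10¹² K⁴.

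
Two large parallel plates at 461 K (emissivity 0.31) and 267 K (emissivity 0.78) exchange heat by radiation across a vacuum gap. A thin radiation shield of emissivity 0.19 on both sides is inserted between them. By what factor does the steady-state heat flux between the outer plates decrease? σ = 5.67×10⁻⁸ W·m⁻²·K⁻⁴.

Without shield: q₀ = σΔ(T⁴)/(1/ε₁+1/ε₂−1) with denominator 3.508.
With shield the two gaps are in series; the resistances add: (1/ε₁+1/ε_s−1)+(1/ε_s+1/ε₂−1) = 7.489+5.545 = 13.03.
Heat-flux ratio q₀/q = 13.03/3.508.

factor ≈ 3.72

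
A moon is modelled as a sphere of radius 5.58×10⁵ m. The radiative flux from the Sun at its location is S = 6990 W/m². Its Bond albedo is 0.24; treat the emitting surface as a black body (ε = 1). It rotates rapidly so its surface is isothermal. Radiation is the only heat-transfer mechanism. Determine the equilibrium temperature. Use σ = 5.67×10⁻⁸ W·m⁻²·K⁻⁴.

At equilibrium, absorbed power = emitted power.
Absorbing cross-section = πr² = 9.782×10¹¹ m²; emitting surface = 4πr² = 3.913×10¹² m² (ratio 4).
(1−a)S·A_cross = εσ·A_surf·T⁴  ⇒  T⁴ = (1−a)S/(4σ).
T⁴ = 0.760·6990/(4·5.67×10⁻⁸) = 2.342×10¹⁰ K⁴.
T = (2.342×10¹⁰)^(1/4).

T ≈ 391 K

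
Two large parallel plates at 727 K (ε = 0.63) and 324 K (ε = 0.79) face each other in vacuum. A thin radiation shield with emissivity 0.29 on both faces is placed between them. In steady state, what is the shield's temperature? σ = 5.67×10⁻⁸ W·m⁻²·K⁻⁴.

T_s ≈ 611 K

In steady state the net flux on the hot side equals that on the cold side.
σ(T₁⁴−T_s⁴)/D₁ = σ(T_s⁴−T₂⁴)/D₂, with D₁ = 1/ε₁+1/ε_s−1 = 4.036, D₂ = 1/ε_s+1/ε₂−1 = 3.714.
Solve for T_s⁴: T_s⁴ = (D₂·T₁⁴ + D₁·T₂⁴)/(D₁+D₂) = 1.396×10¹¹ K⁴.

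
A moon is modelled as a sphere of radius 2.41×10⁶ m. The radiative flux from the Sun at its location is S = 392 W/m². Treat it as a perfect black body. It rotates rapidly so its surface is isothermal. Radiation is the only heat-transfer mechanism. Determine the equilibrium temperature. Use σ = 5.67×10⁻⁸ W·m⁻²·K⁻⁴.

At equilibrium, absorbed power = emitted power.
Absorbing cross-section = πr² = 1.825×10¹³ m²; emitting surface = 4πr² = 7.299×10¹³ m² (ratio 4).
S·A_cross = εσ·A_surf·T⁴  ⇒  T⁴ = S/(4σ).
T⁴ = 1.00·392/(4·5.67×10⁻⁸) = 1.728×10⁹ K⁴.
T = (1.728×10⁹)^(1/4).

T ≈ 204 K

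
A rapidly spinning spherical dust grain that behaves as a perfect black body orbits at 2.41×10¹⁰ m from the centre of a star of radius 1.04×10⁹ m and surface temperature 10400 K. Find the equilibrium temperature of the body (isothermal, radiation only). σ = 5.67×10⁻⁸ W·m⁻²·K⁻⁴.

T ≈ 1530 K

The star's surface emits σT_*⁴; at distance d the flux is S = σT_*⁴(R_*/d)².
S = 5.67×10⁻⁸·(10400)⁴·(1.04×10⁹/2.41×10¹⁰)² = 1.235×10⁶ W/m².
For an isothermal sphere T⁴ = (1−a)S/(4σ) = 5.446×10¹² K⁴.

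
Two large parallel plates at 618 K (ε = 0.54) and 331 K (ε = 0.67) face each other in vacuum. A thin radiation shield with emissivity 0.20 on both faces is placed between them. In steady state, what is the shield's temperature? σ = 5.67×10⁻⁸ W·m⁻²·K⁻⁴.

T_s ≈ 526 K

In steady state the net flux on the hot side equals that on the cold side.
σ(T₁⁴−T_s⁴)/D₁ = σ(T_s⁴−T₂⁴)/D₂, with D₁ = 1/ε₁+1/ε_s−1 = 5.852, D₂ = 1/ε_s+1/ε₂−1 = 5.493.
Solve for T_s⁴: T_s⁴ = (D₂·T₁⁴ + D₁·T₂⁴)/(D₁+D₂) = 7.681×10¹⁰ K⁴.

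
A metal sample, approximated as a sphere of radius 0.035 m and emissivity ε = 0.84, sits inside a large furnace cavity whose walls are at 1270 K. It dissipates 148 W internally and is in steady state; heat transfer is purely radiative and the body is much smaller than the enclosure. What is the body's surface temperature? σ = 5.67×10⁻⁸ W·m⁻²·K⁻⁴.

T ≈ 1290 K

For a small grey body in a large enclosure, net radiated power = εσA(T⁴ − T_w⁴).
Steady state: P = εσA(T⁴ − T_w⁴) with A = 4πr² = 0.01539 m².
T⁴ = P/(εσA) + T_w⁴ = 148/(0.84·5.67×10⁻⁸·0.01539) + (1270)⁴
    = 2.019×10¹¹ + 2.601×10¹² = 2.803×10¹² K⁴.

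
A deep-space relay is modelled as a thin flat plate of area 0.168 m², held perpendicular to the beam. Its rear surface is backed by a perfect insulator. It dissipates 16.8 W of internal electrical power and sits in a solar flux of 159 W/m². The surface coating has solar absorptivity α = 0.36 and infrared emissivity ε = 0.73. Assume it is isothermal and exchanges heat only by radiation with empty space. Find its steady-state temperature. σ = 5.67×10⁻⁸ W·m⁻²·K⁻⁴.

T ≈ 248 K

At steady state, absorbed solar power + internal power = radiated power.
Absorbed: α·S·A_cross = 0.36·159·0.1680 = 9.616 W (cross-section A).
Total input = 9.616 + 16.8 = 26.42 W.
Radiated: εσ·A_surf·T⁴ with A_surf = A = 0.1680 m².
T⁴ = 26.42/(0.73·5.67×10⁻⁸·0.1680) = 3.799×10⁹ K⁴.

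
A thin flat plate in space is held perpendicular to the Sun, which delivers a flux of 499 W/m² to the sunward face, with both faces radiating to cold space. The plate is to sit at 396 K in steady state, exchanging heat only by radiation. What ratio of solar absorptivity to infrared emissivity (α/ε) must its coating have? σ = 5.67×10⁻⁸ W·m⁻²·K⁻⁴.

α/ε ≈ 5.59

Balance: αS·A = εσ·2A·T⁴ ⇒ α/ε = 2σT⁴/S.
α/ε = 2·5.67×10⁻⁸·(396)⁴/499 = 2·5.67×10⁻⁸·2.459×10¹⁰/499.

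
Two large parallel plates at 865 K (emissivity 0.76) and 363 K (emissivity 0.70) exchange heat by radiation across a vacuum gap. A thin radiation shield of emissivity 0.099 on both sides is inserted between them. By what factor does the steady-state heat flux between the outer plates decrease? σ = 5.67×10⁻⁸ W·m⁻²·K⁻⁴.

Without shield: q₀ = σΔ(T⁴)/(1/ε₁+1/ε₂−1) with denominator 1.744.
With shield the two gaps are in series; the resistances add: (1/ε₁+1/ε_s−1)+(1/ε_s+1/ε₂−1) = 10.42+10.53 = 20.95.
Heat-flux ratio q₀/q = 20.95/1.744.

factor ≈ 12.0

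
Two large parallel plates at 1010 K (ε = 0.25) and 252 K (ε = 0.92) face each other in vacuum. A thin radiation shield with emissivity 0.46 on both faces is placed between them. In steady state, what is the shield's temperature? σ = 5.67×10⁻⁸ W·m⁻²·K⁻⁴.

T_s ≈ 752 K

In steady state the net flux on the hot side equals that on the cold side.
σ(T₁⁴−T_s⁴)/D₁ = σ(T_s⁴−T₂⁴)/D₂, with D₁ = 1/ε₁+1/ε_s−1 = 5.174, D₂ = 1/ε_s+1/ε₂−1 = 2.261.
Solve for T_s⁴: T_s⁴ = (D₂·T₁⁴ + D₁·T₂⁴)/(D₁+D₂) = 3.192×10¹¹ K⁴.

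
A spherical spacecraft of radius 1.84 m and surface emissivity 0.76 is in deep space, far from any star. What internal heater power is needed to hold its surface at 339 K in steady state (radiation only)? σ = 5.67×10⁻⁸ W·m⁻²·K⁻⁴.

P ≈ 24200 W

P = εσ·4πr²·T⁴.
4πr² = 42.54 m²; T⁴ = 1.321×10¹⁰ K⁴.
P = 0.76·5.67×10⁻⁸·42.54·1.321×10¹⁰.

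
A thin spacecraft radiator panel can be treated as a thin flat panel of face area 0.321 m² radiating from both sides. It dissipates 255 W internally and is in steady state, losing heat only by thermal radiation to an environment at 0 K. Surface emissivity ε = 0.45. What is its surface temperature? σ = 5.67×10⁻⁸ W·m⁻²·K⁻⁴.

Steady state: internal power = radiated power, P = εσA T⁴.
Radiating area A = 2·0.321 = 0.6420 m².
T⁴ = P/(εσA) = 255/(0.45·5.67×10⁻⁸·0.6420) = 1.557×10¹⁰ K⁴.
T = (1.557×10¹⁰)^(1/4).

T ≈ 353 K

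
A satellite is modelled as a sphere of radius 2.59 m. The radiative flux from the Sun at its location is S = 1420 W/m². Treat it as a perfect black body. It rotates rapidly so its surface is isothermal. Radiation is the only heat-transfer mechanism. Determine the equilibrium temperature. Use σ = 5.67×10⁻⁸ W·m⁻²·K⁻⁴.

T ≈ 281 K

At equilibrium, absorbed power = emitted power.
Absorbing cross-section = πr² = 21.07 m²; emitting surface = 4πr² = 84.30 m² (ratio 4).
S·A_cross = εσ·A_surf·T⁴  ⇒  T⁴ = S/(4σ).
T⁴ = 1.00·1420/(4·5.67×10⁻⁸) = 6.261×10⁹ K⁴.
T = (6.261×10⁹)^(1/4).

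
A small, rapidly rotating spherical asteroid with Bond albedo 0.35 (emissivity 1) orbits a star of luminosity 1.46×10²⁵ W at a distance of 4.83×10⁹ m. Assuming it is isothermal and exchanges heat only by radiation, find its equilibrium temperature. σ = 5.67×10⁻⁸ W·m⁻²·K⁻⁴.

T ≈ 615 K

First find the stellar flux at distance d: S = L/(4πd²) = 1.46×10²⁵/(4π·(4.83×10⁹)²) = 49800 W/m².
For an isothermal sphere, absorbed (1−a)S·πr² = emitted σ·4πr²·T⁴, so T⁴ = (1−a)S/(4σ).
T⁴ = 0.650·49800/(4·5.67×10⁻⁸) = 1.427×10¹¹ K⁴.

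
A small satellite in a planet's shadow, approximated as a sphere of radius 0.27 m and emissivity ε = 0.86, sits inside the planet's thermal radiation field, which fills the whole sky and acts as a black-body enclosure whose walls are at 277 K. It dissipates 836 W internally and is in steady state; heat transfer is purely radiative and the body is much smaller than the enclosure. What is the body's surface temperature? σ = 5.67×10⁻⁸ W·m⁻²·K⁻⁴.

T ≈ 396 K

For a small grey body in a large enclosure, net radiated power = εσA(T⁴ − T_w⁴).
Steady state: P = εσA(T⁴ − T_w⁴) with A = 4πr² = 0.9161 m².
T⁴ = P/(εσA) + T_w⁴ = 836/(0.86·5.67×10⁻⁸·0.9161) + (277)⁴
    = 1.871×10¹⁰ + 5.887×10⁹ = 2.460×10¹⁰ K⁴.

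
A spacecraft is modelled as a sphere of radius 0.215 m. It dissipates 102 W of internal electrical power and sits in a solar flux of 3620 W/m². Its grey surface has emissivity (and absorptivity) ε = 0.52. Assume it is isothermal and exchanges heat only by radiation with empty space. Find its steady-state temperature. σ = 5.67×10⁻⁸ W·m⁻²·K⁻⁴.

At steady state, absorbed solar power + internal power = radiated power.
Absorbed: α·S·A_cross = 0.52·3620·0.1452 = 273.4 W (cross-section πr²).
Total input = 273.4 + 102 = 375.4 W.
Radiated: εσ·A_surf·T⁴ with A_surf = 4πr² = 0.5809 m².
T⁴ = 375.4/(0.52·5.67×10⁻⁸·0.5809) = 2.192×10¹⁰ K⁴.

T ≈ 385 K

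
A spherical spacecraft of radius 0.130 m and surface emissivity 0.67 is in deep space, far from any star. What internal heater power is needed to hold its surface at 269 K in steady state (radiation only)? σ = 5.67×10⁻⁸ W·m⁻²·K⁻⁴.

P ≈ 42.2 W

P = εσ·4πr²·T⁴.
4πr² = 0.2124 m²; T⁴ = 5.236×10⁹ K⁴.
P = 0.67·5.67×10⁻⁸·0.2124·5.236×10⁹.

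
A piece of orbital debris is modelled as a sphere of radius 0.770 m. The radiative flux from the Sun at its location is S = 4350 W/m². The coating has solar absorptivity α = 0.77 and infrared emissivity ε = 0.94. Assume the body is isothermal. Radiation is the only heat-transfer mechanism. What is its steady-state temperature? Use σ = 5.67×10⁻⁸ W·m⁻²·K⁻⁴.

At equilibrium, absorbed power = emitted power.
Absorbing cross-section = πr² = 1.863 m²; emitting surface = 4πr² = 7.451 m² (ratio 4).
αS·A_cross = εσ·A_surf·T⁴  ⇒  T⁴ = αS/(ε·4σ).
T⁴ = 0.770·4350/(0.94·4·5.67×10⁻⁸) = 1.571×10¹⁰ K⁴.
T = (1.571×10¹⁰)^(1/4).

T ≈ 354 K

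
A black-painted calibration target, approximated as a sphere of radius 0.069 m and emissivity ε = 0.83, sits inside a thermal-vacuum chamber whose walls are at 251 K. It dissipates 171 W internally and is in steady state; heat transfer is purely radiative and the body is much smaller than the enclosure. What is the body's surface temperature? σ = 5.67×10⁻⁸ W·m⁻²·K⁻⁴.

For a small grey body in a large enclosure, net radiated power = εσA(T⁴ − T_w⁴).
Steady state: P = εσA(T⁴ − T_w⁴) with A = 4πr² = 0.05983 m².
T⁴ = P/(εσA) + T_w⁴ = 171/(0.83·5.67×10⁻⁸·0.05983) + (251)⁴
    = 6.073×10¹⁰ + 3.969×10⁹ = 6.470×10¹⁰ K⁴.

T ≈ 504 K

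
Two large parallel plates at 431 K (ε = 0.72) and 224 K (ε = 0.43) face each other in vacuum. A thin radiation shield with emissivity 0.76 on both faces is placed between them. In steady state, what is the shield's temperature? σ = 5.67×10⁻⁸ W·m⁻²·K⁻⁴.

In steady state the net flux on the hot side equals that on the cold side.
σ(T₁⁴−T_s⁴)/D₁ = σ(T_s⁴−T₂⁴)/D₂, with D₁ = 1/ε₁+1/ε_s−1 = 1.705, D₂ = 1/ε_s+1/ε₂−1 = 2.641.
Solve for T_s⁴: T_s⁴ = (D₂·T₁⁴ + D₁·T₂⁴)/(D₁+D₂) = 2.196×10¹⁰ K⁴.

T_s ≈ 385 K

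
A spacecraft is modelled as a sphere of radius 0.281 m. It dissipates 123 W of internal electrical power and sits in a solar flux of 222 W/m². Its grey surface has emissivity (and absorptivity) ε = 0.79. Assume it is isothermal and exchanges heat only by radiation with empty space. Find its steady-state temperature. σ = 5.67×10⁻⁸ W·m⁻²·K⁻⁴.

T ≈ 247 K

At steady state, absorbed solar power + internal power = radiated power.
Absorbed: α·S·A_cross = 0.79·222·0.2481 = 43.51 W (cross-section πr²).
Total input = 43.51 + 123 = 166.5 W.
Radiated: εσ·A_surf·T⁴ with A_surf = 4πr² = 0.9923 m².
T⁴ = 166.5/(0.79·5.67×10⁻⁸·0.9923) = 3.746×10⁹ K⁴.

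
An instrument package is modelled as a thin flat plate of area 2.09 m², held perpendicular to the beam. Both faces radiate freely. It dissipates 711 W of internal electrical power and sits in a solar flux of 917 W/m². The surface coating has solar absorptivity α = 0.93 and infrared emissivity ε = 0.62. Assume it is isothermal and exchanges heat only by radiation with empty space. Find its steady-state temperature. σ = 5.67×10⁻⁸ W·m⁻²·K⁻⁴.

T ≈ 361 K

At steady state, absorbed solar power + internal power = radiated power.
Absorbed: α·S·A_cross = 0.93·917·2.090 = 1782 W (cross-section A).
Total input = 1782 + 711 = 2493 W.
Radiated: εσ·A_surf·T⁴ with A_surf = 2A = 4.180 m².
T⁴ = 2493/(0.62·5.67×10⁻⁸·4.180) = 1.697×10¹⁰ K⁴.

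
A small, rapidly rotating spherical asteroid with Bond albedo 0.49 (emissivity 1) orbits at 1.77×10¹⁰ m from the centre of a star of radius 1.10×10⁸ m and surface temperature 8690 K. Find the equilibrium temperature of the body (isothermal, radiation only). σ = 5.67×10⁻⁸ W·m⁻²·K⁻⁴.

T ≈ 409 K

The star's surface emits σT_*⁴; at distance d the flux is S = σT_*⁴(R_*/d)².
S = 5.67×10⁻⁸·(8690)⁴·(1.10×10⁸/1.77×10¹⁰)² = 12490 W/m².
For an isothermal sphere T⁴ = (1−a)S/(4σ) = 2.808×10¹⁰ K⁴.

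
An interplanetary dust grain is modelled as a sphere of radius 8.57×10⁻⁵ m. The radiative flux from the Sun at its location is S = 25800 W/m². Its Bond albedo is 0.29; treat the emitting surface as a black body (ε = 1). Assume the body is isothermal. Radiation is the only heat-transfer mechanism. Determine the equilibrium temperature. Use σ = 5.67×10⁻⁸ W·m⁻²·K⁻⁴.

T ≈ 533 K

At equilibrium, absorbed power = emitted power.
Absorbing cross-section = πr² = 2.307×10⁻⁸ m²; emitting surface = 4πr² = 9.229×10⁻⁸ m² (ratio 4).
(1−a)S·A_cross = εσ·A_surf·T⁴  ⇒  T⁴ = (1−a)S/(4σ).
T⁴ = 0.710·25800/(4·5.67×10⁻⁸) = 8.077×10¹⁰ K⁴.
T = (8.077×10¹⁰)^(1/4).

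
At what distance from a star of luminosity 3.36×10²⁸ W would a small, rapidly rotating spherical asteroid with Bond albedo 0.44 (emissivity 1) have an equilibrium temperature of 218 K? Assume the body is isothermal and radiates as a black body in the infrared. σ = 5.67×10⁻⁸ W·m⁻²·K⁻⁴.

For an isothermal black-emitting sphere, (1−a)S·πr² = σ·4πr²·T⁴ ⇒ S = 4σT⁴/(1−a).
S = 4·5.67×10⁻⁸·(218)⁴/0.560 = 914.7 W/m².
Flux falls as S = L/(4πd²), so d = √(L/(4πS)) = √(3.36×10²⁸/(4π·914.7)).

d ≈ 1.71×10¹² m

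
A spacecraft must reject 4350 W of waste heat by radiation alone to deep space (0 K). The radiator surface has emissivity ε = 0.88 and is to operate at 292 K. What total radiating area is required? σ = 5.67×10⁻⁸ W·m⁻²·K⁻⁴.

P = εσA T⁴ ⇒ A = P/(εσT⁴).
T⁴ = 7.270×10⁹ K⁴.
A = 4350/(0.88 × 5.67×10⁻⁸ × 7.270×10⁹).

A ≈ 12.0 m²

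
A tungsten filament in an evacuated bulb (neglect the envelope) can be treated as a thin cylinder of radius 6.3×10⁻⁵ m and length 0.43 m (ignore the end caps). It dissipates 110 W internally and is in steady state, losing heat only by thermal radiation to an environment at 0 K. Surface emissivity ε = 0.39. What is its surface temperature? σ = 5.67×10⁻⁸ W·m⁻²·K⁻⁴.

T ≈ 2330 K

Steady state: internal power = radiated power, P = εσA T⁴.
Radiating area A = 2πrL = 1.702×10⁻⁴ m².
T⁴ = P/(εσA) = 110/(0.39·5.67×10⁻⁸·1.702×10⁻⁴) = 2.923×10¹³ K⁴.
T = (2.923×10¹³)^(1/4).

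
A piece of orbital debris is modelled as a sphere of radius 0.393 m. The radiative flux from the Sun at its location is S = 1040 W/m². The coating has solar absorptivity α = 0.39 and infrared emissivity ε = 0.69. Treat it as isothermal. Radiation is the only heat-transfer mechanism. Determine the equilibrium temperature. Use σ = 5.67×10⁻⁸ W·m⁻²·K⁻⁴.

At equilibrium, absorbed power = emitted power.
Absorbing cross-section = πr² = 0.4852 m²; emitting surface = 4πr² = 1.941 m² (ratio 4).
αS·A_cross = εσ·A_surf·T⁴  ⇒  T⁴ = αS/(ε·4σ).
T⁴ = 0.390·1040/(0.69·4·5.67×10⁻⁸) = 2.592×10⁹ K⁴.
T = (2.592×10⁹)^(1/4).

T ≈ 226 K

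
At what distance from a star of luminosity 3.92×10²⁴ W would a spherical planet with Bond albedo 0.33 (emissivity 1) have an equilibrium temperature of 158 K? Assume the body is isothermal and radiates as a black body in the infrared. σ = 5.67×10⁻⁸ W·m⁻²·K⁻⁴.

For an isothermal black-emitting sphere, (1−a)S·πr² = σ·4πr²·T⁴ ⇒ S = 4σT⁴/(1−a).
S = 4·5.67×10⁻⁸·(158)⁴/0.670 = 211.0 W/m².
Flux falls as S = L/(4πd²), so d = √(L/(4πS)) = √(3.92×10²⁴/(4π·211.0)).

d ≈ 3.85×10¹⁰ m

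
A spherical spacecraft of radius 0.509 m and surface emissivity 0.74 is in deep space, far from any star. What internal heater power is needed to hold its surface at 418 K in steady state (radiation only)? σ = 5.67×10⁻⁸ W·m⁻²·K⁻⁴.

P ≈ 4170 W

P = εσ·4πr²·T⁴.
4πr² = 3.256 m²; T⁴ = 3.053×10¹⁰ K⁴.
P = 0.74·5.67×10⁻⁸·3.256·3.053×10¹⁰.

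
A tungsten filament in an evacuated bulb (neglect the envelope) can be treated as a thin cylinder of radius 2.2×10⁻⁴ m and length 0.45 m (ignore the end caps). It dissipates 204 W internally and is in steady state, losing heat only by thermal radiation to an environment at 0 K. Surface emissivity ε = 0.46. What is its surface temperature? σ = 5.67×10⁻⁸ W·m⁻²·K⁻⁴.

T ≈ 1880 K

Steady state: internal power = radiated power, P = εσA T⁴.
Radiating area A = 2πrL = 6.220×10⁻⁴ m².
T⁴ = P/(εσA) = 204/(0.46·5.67×10⁻⁸·6.220×10⁻⁴) = 1.257×10¹³ K⁴.
T = (1.257×10¹³)^(1/4).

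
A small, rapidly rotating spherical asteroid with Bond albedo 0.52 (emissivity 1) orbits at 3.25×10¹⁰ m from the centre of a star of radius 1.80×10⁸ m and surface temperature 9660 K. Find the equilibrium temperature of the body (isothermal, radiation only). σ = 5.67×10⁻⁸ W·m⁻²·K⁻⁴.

The star's surface emits σT_*⁴; at distance d the flux is S = σT_*⁴(R_*/d)².
S = 5.67×10⁻⁸·(9660)⁴·(1.80×10⁸/3.25×10¹⁰)² = 15150 W/m².
For an isothermal sphere T⁴ = (1−a)S/(4σ) = 3.205×10¹⁰ K⁴.

T ≈ 423 K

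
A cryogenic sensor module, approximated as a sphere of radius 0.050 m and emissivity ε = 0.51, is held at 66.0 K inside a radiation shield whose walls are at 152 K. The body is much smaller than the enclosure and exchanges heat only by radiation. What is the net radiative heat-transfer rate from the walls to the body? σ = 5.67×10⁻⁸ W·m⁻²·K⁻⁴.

P_net ≈ 0.468 W

For a small grey body in a large enclosure: P_net = εσA(T_body⁴ − T_wall⁴).
A = 4πr² = 0.03142 m²; T_body⁴ − T_wall⁴ = 1.897×10⁷ − 5.338×10⁸ = -5.148×10⁸ K⁴.
|P_net| = 0.51·5.67×10⁻⁸·0.03142·5.148×10⁸.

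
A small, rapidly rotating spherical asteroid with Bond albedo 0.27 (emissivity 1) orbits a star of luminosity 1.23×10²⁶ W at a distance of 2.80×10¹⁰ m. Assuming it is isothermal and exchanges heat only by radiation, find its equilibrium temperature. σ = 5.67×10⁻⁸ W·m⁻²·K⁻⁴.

First find the stellar flux at distance d: S = L/(4πd²) = 1.23×10²⁶/(4π·(2.80×10¹⁰)²) = 12480 W/m².
For an isothermal sphere, absorbed (1−a)S·πr² = emitted σ·4πr²·T⁴, so T⁴ = (1−a)S/(4σ).
T⁴ = 0.730·12480/(4·5.67×10⁻⁸) = 4.018×10¹⁰ K⁴.

T ≈ 448 K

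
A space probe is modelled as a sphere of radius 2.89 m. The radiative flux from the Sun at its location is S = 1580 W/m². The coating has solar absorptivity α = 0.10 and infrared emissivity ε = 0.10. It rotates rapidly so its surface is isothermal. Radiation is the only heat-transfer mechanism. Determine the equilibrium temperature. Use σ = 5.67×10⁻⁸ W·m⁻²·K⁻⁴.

At equilibrium, absorbed power = emitted power.
Absorbing cross-section = πr² = 26.24 m²; emitting surface = 4πr² = 105.0 m² (ratio 4).
αS·A_cross = εσ·A_surf·T⁴  ⇒  T⁴ = αS/(ε·4σ).
T⁴ = 0.100·1580/(0.10·4·5.67×10⁻⁸) = 6.966×10⁹ K⁴.
T = (6.966×10⁹)^(1/4).

T ≈ 289 K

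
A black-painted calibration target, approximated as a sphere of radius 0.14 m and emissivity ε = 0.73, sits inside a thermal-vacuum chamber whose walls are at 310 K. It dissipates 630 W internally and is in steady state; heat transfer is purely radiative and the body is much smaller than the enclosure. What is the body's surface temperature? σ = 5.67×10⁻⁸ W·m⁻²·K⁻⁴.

For a small grey body in a large enclosure, net radiated power = εσA(T⁴ − T_w⁴).
Steady state: P = εσA(T⁴ − T_w⁴) with A = 4πr² = 0.2463 m².
T⁴ = P/(εσA) + T_w⁴ = 630/(0.73·5.67×10⁻⁸·0.2463) + (310)⁴
    = 6.180×10¹⁰ + 9.235×10⁹ = 7.103×10¹⁰ K⁴.

T ≈ 516 K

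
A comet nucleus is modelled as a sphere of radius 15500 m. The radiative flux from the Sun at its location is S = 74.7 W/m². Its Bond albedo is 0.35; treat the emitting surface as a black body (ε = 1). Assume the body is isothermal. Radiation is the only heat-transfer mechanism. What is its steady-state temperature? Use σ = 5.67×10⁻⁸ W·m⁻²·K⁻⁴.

T ≈ 121 K

At equilibrium, absorbed power = emitted power.
Absorbing cross-section = πr² = 7.548×10⁸ m²; emitting surface = 4πr² = 3.019×10⁹ m² (ratio 4).
(1−a)S·A_cross = εσ·A_surf·T⁴  ⇒  T⁴ = (1−a)S/(4σ).
T⁴ = 0.650·74.7/(4·5.67×10⁻⁸) = 2.141×10⁸ K⁴.
T = (2.141×10⁸)^(1/4).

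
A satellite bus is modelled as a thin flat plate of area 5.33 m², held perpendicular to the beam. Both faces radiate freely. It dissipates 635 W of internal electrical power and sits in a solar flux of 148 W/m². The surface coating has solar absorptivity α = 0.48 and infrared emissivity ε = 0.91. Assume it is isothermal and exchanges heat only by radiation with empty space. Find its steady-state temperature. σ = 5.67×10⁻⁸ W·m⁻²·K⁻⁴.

At steady state, absorbed solar power + internal power = radiated power.
Absorbed: α·S·A_cross = 0.48·148·5.330 = 378.6 W (cross-section A).
Total input = 378.6 + 635 = 1014 W.
Radiated: εσ·A_surf·T⁴ with A_surf = 2A = 10.66 m².
T⁴ = 1014/(0.91·5.67×10⁻⁸·10.66) = 1.843×10⁹ K⁴.

T ≈ 207 K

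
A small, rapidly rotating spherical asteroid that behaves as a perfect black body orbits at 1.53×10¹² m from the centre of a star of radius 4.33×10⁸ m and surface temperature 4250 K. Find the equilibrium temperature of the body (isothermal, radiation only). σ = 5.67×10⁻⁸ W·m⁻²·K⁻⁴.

The star's surface emits σT_*⁴; at distance d the flux is S = σT_*⁴(R_*/d)².
S = 5.67×10⁻⁸·(4250)⁴·(4.33×10⁸/1.53×10¹²)² = 1.482 W/m².
For an isothermal sphere T⁴ = (1−a)S/(4σ) = 6.533×10⁶ K⁴.

T ≈ 50.6 K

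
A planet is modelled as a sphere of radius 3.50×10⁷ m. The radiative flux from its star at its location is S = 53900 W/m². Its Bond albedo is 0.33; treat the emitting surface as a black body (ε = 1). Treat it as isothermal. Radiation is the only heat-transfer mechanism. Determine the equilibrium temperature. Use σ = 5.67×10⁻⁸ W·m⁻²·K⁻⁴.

At equilibrium, absorbed power = emitted power.
Absorbing cross-section = πr² = 3.848×10¹⁵ m²; emitting surface = 4πr² = 1.539×10¹⁶ m² (ratio 4).
(1−a)S·A_cross = εσ·A_surf·T⁴  ⇒  T⁴ = (1−a)S/(4σ).
T⁴ = 0.670·53900/(4·5.67×10⁻⁸) = 1.592×10¹¹ K⁴.
T = (1.592×10¹¹)^(1/4).

T ≈ 632 K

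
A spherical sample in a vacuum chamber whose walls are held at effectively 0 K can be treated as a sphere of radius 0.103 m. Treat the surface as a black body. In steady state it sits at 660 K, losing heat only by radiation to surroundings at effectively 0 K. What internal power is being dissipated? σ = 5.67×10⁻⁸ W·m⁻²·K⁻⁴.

Steady state: P = εσA T⁴.
A = 4πr² = 0.1333 m²; T⁴ = (660)⁴ = 1.897×10¹¹ K⁴.
P = 1.0 × 5.67×10⁻⁸ × 0.1333 × 1.897×10¹¹.

P ≈ 1430 W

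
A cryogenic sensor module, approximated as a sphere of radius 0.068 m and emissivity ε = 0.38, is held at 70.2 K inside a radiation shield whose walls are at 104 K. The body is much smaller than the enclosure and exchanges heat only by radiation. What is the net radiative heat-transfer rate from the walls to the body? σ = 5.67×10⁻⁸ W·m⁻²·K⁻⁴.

P_net ≈ 0.116 W

For a small grey body in a large enclosure: P_net = εσA(T_body⁴ − T_wall⁴).
A = 4πr² = 0.05811 m²; T_body⁴ − T_wall⁴ = 2.429×10⁷ − 1.170×10⁸ = -9.270×10⁷ K⁴.
|P_net| = 0.38·5.67×10⁻⁸·0.05811·9.270×10⁷.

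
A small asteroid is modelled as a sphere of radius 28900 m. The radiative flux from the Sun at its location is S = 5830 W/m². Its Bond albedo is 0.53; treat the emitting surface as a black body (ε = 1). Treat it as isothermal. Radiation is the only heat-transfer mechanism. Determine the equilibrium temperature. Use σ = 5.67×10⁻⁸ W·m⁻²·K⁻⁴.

T ≈ 332 K

At equilibrium, absorbed power = emitted power.
Absorbing cross-section = πr² = 2.624×10⁹ m²; emitting surface = 4πr² = 1.050×10¹⁰ m² (ratio 4).
(1−a)S·A_cross = εσ·A_surf·T⁴  ⇒  T⁴ = (1−a)S/(4σ).
T⁴ = 0.470·5830/(4·5.67×10⁻⁸) = 1.208×10¹⁰ K⁴.
T = (1.208×10¹⁰)^(1/4).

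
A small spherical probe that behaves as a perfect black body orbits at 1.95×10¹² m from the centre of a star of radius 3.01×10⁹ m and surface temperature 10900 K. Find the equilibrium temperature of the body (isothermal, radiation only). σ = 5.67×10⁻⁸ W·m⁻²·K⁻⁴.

T ≈ 303 K

The star's surface emits σT_*⁴; at distance d the flux is S = σT_*⁴(R_*/d)².
S = 5.67×10⁻⁸·(10900)⁴·(3.01×10⁹/1.95×10¹²)² = 1907 W/m².
For an isothermal sphere T⁴ = (1−a)S/(4σ) = 8.408×10⁹ K⁴.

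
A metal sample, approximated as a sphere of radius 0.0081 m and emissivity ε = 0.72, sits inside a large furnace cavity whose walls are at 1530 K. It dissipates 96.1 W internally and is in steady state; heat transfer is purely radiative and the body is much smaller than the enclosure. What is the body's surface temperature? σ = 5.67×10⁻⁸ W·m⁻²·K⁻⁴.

For a small grey body in a large enclosure, net radiated power = εσA(T⁴ − T_w⁴).
Steady state: P = εσA(T⁴ − T_w⁴) with A = 4πr² = 8.245×10⁻⁴ m².
T⁴ = P/(εσA) + T_w⁴ = 96.1/(0.72·5.67×10⁻⁸·8.245×10⁻⁴) + (1530)⁴
    = 2.855×10¹² + 5.480×10¹² = 8.335×10¹² K⁴.

T ≈ 1700 K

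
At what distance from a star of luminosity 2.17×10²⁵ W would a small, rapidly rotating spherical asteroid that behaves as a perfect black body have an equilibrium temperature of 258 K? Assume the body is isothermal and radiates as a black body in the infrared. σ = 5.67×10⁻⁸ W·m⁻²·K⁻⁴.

d ≈ 4.15×10¹⁰ m

For an isothermal black-emitting sphere, (1−a)S·πr² = σ·4πr²·T⁴ ⇒ S = 4σT⁴/(1−a).
S = 4·5.67×10⁻⁸·(258)⁴/1.00 = 1005 W/m².
Flux falls as S = L/(4πd²), so d = √(L/(4πS)) = √(2.17×10²⁵/(4π·1005)).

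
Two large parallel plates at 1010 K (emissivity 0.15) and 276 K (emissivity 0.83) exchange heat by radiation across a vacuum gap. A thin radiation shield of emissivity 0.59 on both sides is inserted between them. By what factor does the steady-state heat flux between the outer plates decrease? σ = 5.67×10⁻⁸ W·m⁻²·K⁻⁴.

Without shield: q₀ = σΔ(T⁴)/(1/ε₁+1/ε₂−1) with denominator 6.871.
With shield the two gaps are in series; the resistances add: (1/ε₁+1/ε_s−1)+(1/ε_s+1/ε₂−1) = 7.362+1.900 = 9.261.
Heat-flux ratio q₀/q = 9.261/6.871.

factor ≈ 1.35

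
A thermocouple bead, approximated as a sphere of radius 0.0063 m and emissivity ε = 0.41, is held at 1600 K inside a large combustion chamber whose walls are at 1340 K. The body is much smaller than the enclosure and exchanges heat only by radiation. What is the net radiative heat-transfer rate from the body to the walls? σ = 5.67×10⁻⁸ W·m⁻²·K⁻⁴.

For a small grey body in a large enclosure: P_net = εσA(T_body⁴ − T_wall⁴).
A = 4πr² = 4.988×10⁻⁴ m²; T_body⁴ − T_wall⁴ = 6.554×10¹² − 3.224×10¹² = 3.329×10¹² K⁴.
|P_net| = 0.41·5.67×10⁻⁸·4.988×10⁻⁴·3.329×10¹².

P_net ≈ 38.6 W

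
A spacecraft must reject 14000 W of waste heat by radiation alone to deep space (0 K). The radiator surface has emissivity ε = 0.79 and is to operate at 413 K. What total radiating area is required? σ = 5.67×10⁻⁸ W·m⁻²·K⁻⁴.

P = εσA T⁴ ⇒ A = P/(εσT⁴).
T⁴ = 2.909×10¹⁰ K⁴.
A = 14000/(0.79 × 5.67×10⁻⁸ × 2.909×10¹⁰).

A ≈ 10.7 m²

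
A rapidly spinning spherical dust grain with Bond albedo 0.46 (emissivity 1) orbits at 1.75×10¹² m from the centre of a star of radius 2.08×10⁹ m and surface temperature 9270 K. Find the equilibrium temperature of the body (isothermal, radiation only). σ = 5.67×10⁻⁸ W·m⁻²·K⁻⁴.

The star's surface emits σT_*⁴; at distance d the flux is S = σT_*⁴(R_*/d)².
S = 5.67×10⁻⁸·(9270)⁴·(2.08×10⁹/1.75×10¹²)² = 591.5 W/m².
For an isothermal sphere T⁴ = (1−a)S/(4σ) = 1.408×10⁹ K⁴.

T ≈ 194 K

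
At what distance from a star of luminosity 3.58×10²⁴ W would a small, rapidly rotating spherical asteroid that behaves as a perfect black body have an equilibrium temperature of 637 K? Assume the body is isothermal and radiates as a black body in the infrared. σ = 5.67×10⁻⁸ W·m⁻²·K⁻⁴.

d ≈ 2.76×10⁹ m

For an isothermal black-emitting sphere, (1−a)S·πr² = σ·4πr²·T⁴ ⇒ S = 4σT⁴/(1−a).
S = 4·5.67×10⁻⁸·(637)⁴/1.00 = 37340 W/m².
Flux falls as S = L/(4πd²), so d = √(L/(4πS)) = √(3.58×10²⁴/(4π·37340)).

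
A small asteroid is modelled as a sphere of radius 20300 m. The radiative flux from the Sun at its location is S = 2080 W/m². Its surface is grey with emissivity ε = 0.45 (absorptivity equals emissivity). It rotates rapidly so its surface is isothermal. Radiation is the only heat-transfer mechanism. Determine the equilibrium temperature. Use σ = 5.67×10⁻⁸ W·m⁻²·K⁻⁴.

T ≈ 309 K

At equilibrium, absorbed power = emitted power.
Absorbing cross-section = πr² = 1.295×10⁹ m²; emitting surface = 4πr² = 5.178×10⁹ m² (ratio 4).
εS·A_cross = εσ·A_surf·T⁴  ⇒  T⁴ = S/(4σ)   (ε cancels).
T⁴ = 2080/(4·5.67×10⁻⁸) = 9.171×10⁹ K⁴.
T = (9.171×10⁹)^(1/4).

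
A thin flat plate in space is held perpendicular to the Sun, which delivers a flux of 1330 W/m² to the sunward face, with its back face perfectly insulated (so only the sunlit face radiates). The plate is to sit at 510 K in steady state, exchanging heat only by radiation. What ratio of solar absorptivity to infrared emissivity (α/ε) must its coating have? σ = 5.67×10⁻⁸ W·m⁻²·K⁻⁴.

Balance: αS·A = εσ·1A·T⁴ ⇒ α/ε = σT⁴/S.
α/ε = 5.67×10⁻⁸·(510)⁴/1330 = 5.67×10⁻⁸·6.765×10¹⁰/1330.

α/ε ≈ 2.88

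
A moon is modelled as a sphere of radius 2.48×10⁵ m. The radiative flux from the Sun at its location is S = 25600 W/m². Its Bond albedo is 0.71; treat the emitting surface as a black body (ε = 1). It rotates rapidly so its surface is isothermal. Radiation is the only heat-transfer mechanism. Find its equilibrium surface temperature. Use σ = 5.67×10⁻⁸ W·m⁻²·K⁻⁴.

At equilibrium, absorbed power = emitted power.
Absorbing cross-section = πr² = 1.932×10¹¹ m²; emitting surface = 4πr² = 7.729×10¹¹ m² (ratio 4).
(1−a)S·A_cross = εσ·A_surf·T⁴  ⇒  T⁴ = (1−a)S/(4σ).
T⁴ = 0.290·25600/(4·5.67×10⁻⁸) = 3.273×10¹⁰ K⁴.
T = (3.273×10¹⁰)^(1/4).

T ≈ 425 K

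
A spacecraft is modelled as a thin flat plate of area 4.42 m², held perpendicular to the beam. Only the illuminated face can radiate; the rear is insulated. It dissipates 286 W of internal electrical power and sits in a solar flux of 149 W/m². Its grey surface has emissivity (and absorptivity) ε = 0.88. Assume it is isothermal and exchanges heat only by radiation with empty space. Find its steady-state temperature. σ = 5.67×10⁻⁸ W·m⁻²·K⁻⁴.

T ≈ 250 K

At steady state, absorbed solar power + internal power = radiated power.
Absorbed: α·S·A_cross = 0.88·149·4.420 = 579.6 W (cross-section A).
Total input = 579.6 + 286 = 865.6 W.
Radiated: εσ·A_surf·T⁴ with A_surf = A = 4.420 m².
T⁴ = 865.6/(0.88·5.67×10⁻⁸·4.420) = 3.925×10⁹ K⁴.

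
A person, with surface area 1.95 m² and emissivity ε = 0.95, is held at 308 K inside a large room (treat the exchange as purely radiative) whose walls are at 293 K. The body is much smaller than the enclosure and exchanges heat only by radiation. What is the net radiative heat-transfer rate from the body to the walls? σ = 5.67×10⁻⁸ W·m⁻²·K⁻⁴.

For a small grey body in a large enclosure: P_net = εσA(T_body⁴ − T_wall⁴).
A = 1.95 m²; T_body⁴ − T_wall⁴ = 8.999×10⁹ − 7.370×10⁹ = 1.629×10⁹ K⁴.
|P_net| = 0.95·5.67×10⁻⁸·1.950·1.629×10⁹.

P_net ≈ 171 W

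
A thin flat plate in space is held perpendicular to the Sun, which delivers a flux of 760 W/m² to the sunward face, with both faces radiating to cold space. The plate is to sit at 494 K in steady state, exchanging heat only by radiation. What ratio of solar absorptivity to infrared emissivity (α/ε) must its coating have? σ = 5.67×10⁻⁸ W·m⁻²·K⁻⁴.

Balance: αS·A = εσ·2A·T⁴ ⇒ α/ε = 2σT⁴/S.
α/ε = 2·5.67×10⁻⁸·(494)⁴/760 = 2·5.67×10⁻⁸·5.955×10¹⁰/760.

α/ε ≈ 8.89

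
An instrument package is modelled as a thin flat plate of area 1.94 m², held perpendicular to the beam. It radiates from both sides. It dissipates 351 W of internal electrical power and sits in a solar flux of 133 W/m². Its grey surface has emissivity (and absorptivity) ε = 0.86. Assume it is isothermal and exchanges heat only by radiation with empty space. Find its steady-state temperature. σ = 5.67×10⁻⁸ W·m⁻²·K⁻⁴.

At steady state, absorbed solar power + internal power = radiated power.
Absorbed: α·S·A_cross = 0.86·133·1.940 = 221.9 W (cross-section A).
Total input = 221.9 + 351 = 572.9 W.
Radiated: εσ·A_surf·T⁴ with A_surf = 2A = 3.880 m².
T⁴ = 572.9/(0.86·5.67×10⁻⁸·3.880) = 3.028×10⁹ K⁴.

T ≈ 235 K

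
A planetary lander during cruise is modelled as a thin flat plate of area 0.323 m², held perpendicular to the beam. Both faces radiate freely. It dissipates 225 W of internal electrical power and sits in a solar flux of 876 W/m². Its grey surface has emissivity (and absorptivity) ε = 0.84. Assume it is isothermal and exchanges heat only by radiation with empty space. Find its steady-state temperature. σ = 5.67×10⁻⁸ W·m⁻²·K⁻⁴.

At steady state, absorbed solar power + internal power = radiated power.
Absorbed: α·S·A_cross = 0.84·876·0.3230 = 237.7 W (cross-section A).
Total input = 237.7 + 225 = 462.7 W.
Radiated: εσ·A_surf·T⁴ with A_surf = 2A = 0.6460 m².
T⁴ = 462.7/(0.84·5.67×10⁻⁸·0.6460) = 1.504×10¹⁰ K⁴.

T ≈ 350 K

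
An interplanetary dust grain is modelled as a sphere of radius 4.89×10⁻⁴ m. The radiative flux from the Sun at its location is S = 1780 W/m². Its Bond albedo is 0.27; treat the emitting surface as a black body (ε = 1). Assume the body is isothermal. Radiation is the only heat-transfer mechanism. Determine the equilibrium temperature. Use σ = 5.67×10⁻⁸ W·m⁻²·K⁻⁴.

At equilibrium, absorbed power = emitted power.
Absorbing cross-section = πr² = 7.512×10⁻⁷ m²; emitting surface = 4πr² = 3.005×10⁻⁶ m² (ratio 4).
(1−a)S·A_cross = εσ·A_surf·T⁴  ⇒  T⁴ = (1−a)S/(4σ).
T⁴ = 0.730·1780/(4·5.67×10⁻⁸) = 5.729×10⁹ K⁴.
T = (5.729×10⁹)^(1/4).

T ≈ 275 K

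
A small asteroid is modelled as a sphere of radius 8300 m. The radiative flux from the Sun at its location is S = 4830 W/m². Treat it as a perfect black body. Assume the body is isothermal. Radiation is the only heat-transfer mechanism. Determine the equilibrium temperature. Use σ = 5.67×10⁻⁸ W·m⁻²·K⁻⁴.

T ≈ 382 K

At equilibrium, absorbed power = emitted power.
Absorbing cross-section = πr² = 2.164×10⁸ m²; emitting surface = 4πr² = 8.657×10⁸ m² (ratio 4).
S·A_cross = εσ·A_surf·T⁴  ⇒  T⁴ = S/(4σ).
T⁴ = 1.00·4830/(4·5.67×10⁻⁸) = 2.130×10¹⁰ K⁴.
T = (2.130×10¹⁰)^(1/4).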